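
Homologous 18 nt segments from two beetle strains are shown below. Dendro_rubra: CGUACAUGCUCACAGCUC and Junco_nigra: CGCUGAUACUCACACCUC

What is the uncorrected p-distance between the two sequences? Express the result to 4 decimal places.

Mismatches occur at site 3 (U→C), site 4 (A→U), site 5 (C→G), site 8 (G→A), site 15 (G→C).
There are 5 differences over 18 sites, so p = 5/18 = 0.2778.

0.2778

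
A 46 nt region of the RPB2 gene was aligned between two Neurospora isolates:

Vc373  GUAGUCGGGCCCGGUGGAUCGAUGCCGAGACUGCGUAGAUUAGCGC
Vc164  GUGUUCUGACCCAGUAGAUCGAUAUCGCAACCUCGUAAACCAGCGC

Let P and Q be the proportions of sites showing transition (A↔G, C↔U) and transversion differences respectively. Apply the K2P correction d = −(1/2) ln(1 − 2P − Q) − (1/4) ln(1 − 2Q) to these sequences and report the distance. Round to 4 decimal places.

0.4642

The sequences differ at positions 3 (A/G, transition), 4 (G/U, transversion), 7 (G/U, transversion), 9 (G/A, transition), 13 (G/A, transition), 16 (G/A, transition), 24 (G/A, transition), 25 (C/U, transition), 28 (A/C, transversion), 29 (G/A, transition), 32 (U/C, transition), 33 (G/U, transversion), 38 (G/A, transition), 40 (U/C, transition), 41 (U/C, transition).
Of the 15 differences, 11 transitions and 4 transversions over 46 sites: P = 11/46 = 0.239130, Q = 4/46 = 0.086957.
d = −0.5·ln(0.434783) − 0.25·ln(0.826086) = −0.5·(-0.832908) − 0.25·(-0.191056) = 0.4642.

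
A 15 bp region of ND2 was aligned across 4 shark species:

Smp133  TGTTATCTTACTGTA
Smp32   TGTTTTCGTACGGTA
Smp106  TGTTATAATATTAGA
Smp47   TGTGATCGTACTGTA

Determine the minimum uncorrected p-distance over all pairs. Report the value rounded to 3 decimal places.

0.133

Pairwise Hamming distances:
  Smp133 vs Smp32: 3
  Smp133 vs Smp106: 5
  Smp133 vs Smp47: 2
  Smp32 vs Smp106: 7
  Smp32 vs Smp47: 3
  Smp106 vs Smp47: 6
The smallest is 2 mismatches, between Smp133 and Smp47; p = 2/15 = 0.133.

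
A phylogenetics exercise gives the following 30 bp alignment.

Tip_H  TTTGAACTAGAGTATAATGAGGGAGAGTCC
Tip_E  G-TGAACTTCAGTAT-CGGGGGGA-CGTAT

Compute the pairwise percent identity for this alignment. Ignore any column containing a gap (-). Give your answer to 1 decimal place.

Excluding the 3 gap columns leaves 27 comparable sites.
Differing sites — 1:T/G; 9:A/T; 10:G/C; 17:A/C; 18:T/G; 20:A/G; 26:A/C; 29:C/A; 30:C/T.
18 of the 27 comparable sites match, so the percent identity is 18/27 × 100 = 66.7%.

66.7%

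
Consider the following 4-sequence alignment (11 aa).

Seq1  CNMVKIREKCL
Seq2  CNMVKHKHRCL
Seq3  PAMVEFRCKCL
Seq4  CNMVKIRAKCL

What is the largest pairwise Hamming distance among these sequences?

Pairwise Hamming distances:
  Seq1 vs Seq2: 4
  Seq1 vs Seq3: 5
  Seq1 vs Seq4: 1
  Seq2 vs Seq3: 7
  Seq2 vs Seq4: 4
  Seq3 vs Seq4: 5
The largest is 7, between Seq2 and Seq3.

7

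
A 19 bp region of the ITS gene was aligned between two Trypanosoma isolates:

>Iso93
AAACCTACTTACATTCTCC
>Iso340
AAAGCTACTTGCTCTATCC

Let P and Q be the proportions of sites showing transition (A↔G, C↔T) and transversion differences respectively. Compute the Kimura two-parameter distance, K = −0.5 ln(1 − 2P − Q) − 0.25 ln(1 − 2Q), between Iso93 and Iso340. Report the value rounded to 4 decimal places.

0.3246

Differing sites — 4:C/G (Tv); 11:A/G (Ti); 13:A/T (Tv); 14:T/C (Ti); 16:C/A (Tv).
Of the 5 differences, 2 transitions and 3 transversions over 19 sites: P = 2/19 = 0.105263, Q = 3/19 = 0.157895.
d = −0.5·ln(0.631579) − 0.25·ln(0.684210) = −0.5·(-0.459532) − 0.25·(-0.379490) = 0.3246.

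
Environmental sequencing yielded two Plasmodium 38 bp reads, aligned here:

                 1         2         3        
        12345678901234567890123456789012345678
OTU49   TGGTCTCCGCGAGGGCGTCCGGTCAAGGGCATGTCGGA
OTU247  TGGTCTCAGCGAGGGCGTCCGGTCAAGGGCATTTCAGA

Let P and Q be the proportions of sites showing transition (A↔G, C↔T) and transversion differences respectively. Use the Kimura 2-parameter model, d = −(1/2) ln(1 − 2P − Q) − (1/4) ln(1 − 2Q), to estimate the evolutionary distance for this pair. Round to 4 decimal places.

Mismatches occur at site 8 (C→A, transversion), site 33 (G→T, transversion), site 36 (G→A, transition).
Of the 3 differences, 1 transition and 2 transversions over 38 sites: P = 1/38 = 0.026316, Q = 2/38 = 0.052632.
d = −0.5·ln(0.894736) − 0.25·ln(0.894736) = −0.5·(-0.111227) − 0.25·(-0.111227) = 0.0834.

0.0834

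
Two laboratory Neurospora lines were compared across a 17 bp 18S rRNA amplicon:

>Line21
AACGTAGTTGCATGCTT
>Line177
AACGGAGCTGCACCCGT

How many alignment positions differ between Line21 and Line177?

Mismatches occur at site 5 (T→G), site 8 (T→C), site 13 (T→C), site 14 (G→C), site 16 (T→G).
That gives 5 mismatches out of 17 aligned sites, so the Hamming distance is 5.

5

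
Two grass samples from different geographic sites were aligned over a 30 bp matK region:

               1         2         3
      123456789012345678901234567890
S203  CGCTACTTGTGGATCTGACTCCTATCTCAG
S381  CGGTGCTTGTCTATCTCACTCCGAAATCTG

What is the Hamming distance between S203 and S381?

The sequences differ at positions 3 (C/G), 5 (A/G), 11 (G/C), 12 (G/T), 17 (G/C), 23 (T/G), 25 (T/A), 26 (C/A), 29 (A/T).
That gives 9 mismatches out of 30 aligned sites, so the Hamming distance is 9.

9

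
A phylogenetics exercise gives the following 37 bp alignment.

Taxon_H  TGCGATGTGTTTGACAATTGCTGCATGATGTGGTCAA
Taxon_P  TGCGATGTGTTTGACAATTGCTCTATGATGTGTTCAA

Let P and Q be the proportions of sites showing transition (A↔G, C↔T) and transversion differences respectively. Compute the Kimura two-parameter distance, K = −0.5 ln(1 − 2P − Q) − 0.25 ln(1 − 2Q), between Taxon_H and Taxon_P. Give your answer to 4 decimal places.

0.0858

Differing sites — 23:G/C (Tv); 24:C/T (Ti); 33:G/T (Tv).
Of the 3 differences, 1 transition and 2 transversions over 37 sites: P = 1/37 = 0.027027, Q = 2/37 = 0.054054.
d = −0.5·ln(0.891892) − 0.25·ln(0.891892) = −0.5·(-0.114410) − 0.25·(-0.114410) = 0.0858.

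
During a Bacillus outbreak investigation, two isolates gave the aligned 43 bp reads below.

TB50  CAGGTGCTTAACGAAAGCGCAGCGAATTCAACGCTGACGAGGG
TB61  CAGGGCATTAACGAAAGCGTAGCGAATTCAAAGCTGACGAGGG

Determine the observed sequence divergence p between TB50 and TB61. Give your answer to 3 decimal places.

0.116

Mismatches occur at site 5 (T↔G), site 6 (G↔C), site 7 (C↔A), site 20 (C↔T), site 32 (C↔A).
There are 5 differences over 43 sites, so p = 5/43 = 0.116.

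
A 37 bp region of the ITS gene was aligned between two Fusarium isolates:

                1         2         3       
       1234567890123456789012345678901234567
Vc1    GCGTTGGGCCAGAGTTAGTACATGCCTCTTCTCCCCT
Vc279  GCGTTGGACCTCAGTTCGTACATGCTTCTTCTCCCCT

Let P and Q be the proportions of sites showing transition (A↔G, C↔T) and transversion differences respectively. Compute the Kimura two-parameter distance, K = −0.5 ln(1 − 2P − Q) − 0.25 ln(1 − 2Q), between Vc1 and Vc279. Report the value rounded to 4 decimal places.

0.1491

Mismatches occur at site 8 (G→A, transition), site 11 (A→T, transversion), site 12 (G→C, transversion), site 17 (A→C, transversion), site 26 (C→T, transition).
Of the 5 differences, 2 transitions and 3 transversions over 37 sites: P = 2/37 = 0.054054, Q = 3/37 = 0.081081.
d = −0.5·ln(0.810811) − 0.25·ln(0.837838) = −0.5·(-0.209720) − 0.25·(-0.176931) = 0.1491.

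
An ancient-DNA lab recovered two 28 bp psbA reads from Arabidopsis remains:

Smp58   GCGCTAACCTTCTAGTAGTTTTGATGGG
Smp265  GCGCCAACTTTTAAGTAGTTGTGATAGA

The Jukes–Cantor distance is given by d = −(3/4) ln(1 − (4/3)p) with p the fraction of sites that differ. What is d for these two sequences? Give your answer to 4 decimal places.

0.3041

The sequences differ at positions 5 (T/C), 9 (C/T), 12 (C/T), 13 (T/A), 21 (T/G), 26 (G/A), 28 (G/A).
p = 7/28 = 0.250000.
d = −0.75 · ln(1 − (4/3)·0.250000) = −0.75 · ln(0.666667) = −0.75 · (-0.405465) = 0.3041.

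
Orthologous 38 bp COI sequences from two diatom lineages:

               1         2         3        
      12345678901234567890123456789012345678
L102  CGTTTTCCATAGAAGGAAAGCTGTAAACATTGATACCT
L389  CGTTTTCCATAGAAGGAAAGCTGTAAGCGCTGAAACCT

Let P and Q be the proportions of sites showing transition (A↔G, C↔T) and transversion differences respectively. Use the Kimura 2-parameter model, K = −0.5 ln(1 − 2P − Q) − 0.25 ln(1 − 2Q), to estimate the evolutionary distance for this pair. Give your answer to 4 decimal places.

0.1153

The sequences differ at positions 27 (A/G, transition), 29 (A/G, transition), 30 (T/C, transition), 34 (T/A, transversion).
Of the 4 differences, 3 transitions and 1 transversion over 38 sites: P = 3/38 = 0.078947, Q = 1/38 = 0.026316.
d = −0.5·ln(0.815790) − 0.25·ln(0.947368) = −0.5·(-0.203598) − 0.25·(-0.054068) = 0.1153.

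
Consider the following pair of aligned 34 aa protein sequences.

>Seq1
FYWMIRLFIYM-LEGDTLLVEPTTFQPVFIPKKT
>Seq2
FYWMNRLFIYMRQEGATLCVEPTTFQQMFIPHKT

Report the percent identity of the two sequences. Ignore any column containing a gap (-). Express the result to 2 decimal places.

78.79%

Excluding the 1 gap column leaves 33 comparable sites.
Mismatches occur at site 5 (I→N), site 13 (L→Q), site 16 (D→A), site 19 (L→C), site 27 (P→Q), site 28 (V→M), site 32 (K→H).
26 of the 33 comparable sites match, so the percent identity is 26/33 × 100 = 78.79%.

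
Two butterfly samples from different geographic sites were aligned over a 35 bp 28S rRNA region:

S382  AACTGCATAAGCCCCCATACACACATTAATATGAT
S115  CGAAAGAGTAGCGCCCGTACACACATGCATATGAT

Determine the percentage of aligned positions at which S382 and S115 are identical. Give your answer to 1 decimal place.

Mismatches occur at site 1 (A→C), site 2 (A→G), site 3 (C→A), site 4 (T→A), site 5 (G→A), site 6 (C→G), site 8 (T→G), site 9 (A→T), site 13 (C→G), site 17 (A→G), site 27 (T→G), site 28 (A→C).
23 of the 35 sites match, so the percent identity is 23/35 × 100 = 65.7%.

65.7%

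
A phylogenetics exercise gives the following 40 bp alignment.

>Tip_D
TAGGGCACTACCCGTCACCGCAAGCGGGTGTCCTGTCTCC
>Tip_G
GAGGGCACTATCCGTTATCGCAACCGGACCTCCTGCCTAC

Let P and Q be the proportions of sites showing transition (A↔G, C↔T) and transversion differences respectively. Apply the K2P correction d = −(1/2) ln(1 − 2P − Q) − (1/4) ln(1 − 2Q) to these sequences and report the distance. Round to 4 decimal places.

The sequences differ at positions 1 (T/G, transversion), 11 (C/T, transition), 16 (C/T, transition), 18 (C/T, transition), 24 (G/C, transversion), 28 (G/A, transition), 29 (T/C, transition), 30 (G/C, transversion), 36 (T/C, transition), 39 (C/A, transversion).
Of the 10 differences, 6 transitions and 4 transversions over 40 sites: P = 6/40 = 0.150000, Q = 4/40 = 0.100000.
d = −0.5·ln(0.600000) − 0.25·ln(0.800000) = −0.5·(-0.510826) − 0.25·(-0.223144) = 0.3112.

0.3112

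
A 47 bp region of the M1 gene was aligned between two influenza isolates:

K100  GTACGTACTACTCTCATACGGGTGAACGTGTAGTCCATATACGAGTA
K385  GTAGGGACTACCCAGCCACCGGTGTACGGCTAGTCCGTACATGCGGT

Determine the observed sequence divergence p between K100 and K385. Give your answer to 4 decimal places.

0.3617

Differing sites — 4:C/G; 6:T/G; 12:T/C; 14:T/A; 15:C/G; 16:A/C; 17:T/C; 20:G/C; 25:A/T; 29:T/G; 30:G/C; 37:A/G; 40:T/C; 42:C/T; 44:A/C; 46:T/G; 47:A/T.
There are 17 differences over 47 sites, so p = 17/47 = 0.3617.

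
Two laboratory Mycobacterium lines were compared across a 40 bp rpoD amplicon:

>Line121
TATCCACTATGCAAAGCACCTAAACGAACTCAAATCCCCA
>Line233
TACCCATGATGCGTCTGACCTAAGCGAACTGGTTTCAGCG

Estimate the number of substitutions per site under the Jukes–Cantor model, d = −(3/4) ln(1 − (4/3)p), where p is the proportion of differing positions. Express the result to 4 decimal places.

0.5716

Mismatches occur at site 3 (T↔C), site 7 (C↔T), site 8 (T↔G), site 13 (A↔G), site 14 (A↔T), site 15 (A↔C), site 16 (G↔T), site 17 (C↔G), site 24 (A↔G), site 31 (C↔G), site 32 (A↔G), site 33 (A↔T), site 34 (A↔T), site 37 (C↔A), site 38 (C↔G), site 40 (A↔G).
p = 16/40 = 0.400000.
d = −0.75 · ln(1 − (4/3)·0.400000) = −0.75 · ln(0.466667) = −0.75 · (-0.762139) = 0.5716.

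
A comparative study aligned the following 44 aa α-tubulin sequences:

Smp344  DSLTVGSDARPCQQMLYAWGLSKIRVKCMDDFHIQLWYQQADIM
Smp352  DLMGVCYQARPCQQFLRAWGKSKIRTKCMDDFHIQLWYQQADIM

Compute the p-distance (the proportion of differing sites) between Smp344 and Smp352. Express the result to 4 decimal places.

0.2273

Differing sites — 2:S/L; 3:L/M; 4:T/G; 6:G/C; 7:S/Y; 8:D/Q; 15:M/F; 17:Y/R; 21:L/K; 26:V/T.
There are 10 differences over 44 sites, so p = 10/44 = 0.2273.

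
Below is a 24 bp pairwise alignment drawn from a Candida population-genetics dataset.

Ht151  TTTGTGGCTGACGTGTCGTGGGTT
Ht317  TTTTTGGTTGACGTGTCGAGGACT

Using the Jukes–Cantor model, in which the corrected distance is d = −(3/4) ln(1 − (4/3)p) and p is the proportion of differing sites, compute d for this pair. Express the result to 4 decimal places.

The sequences differ at positions 4 (G/T), 8 (C/T), 19 (T/A), 22 (G/A), 23 (T/C).
p = 5/24 = 0.208333.
d = −0.75 · ln(1 − (4/3)·0.208333) = −0.75 · ln(0.722223) = −0.75 · (-0.325421) = 0.2441.

0.2441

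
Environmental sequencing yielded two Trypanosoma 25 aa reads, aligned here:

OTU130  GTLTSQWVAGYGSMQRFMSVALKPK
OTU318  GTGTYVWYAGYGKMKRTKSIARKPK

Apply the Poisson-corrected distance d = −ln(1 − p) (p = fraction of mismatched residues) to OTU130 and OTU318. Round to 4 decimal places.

Differing sites — 3:L/G; 5:S/Y; 6:Q/V; 8:V/Y; 13:S/K; 15:Q/K; 17:F/T; 18:M/K; 20:V/I; 22:L/R.
p = 10/25 = 0.400000.
d = −ln(1 − 0.400000) = −ln(0.600000) = 0.5108.

0.5108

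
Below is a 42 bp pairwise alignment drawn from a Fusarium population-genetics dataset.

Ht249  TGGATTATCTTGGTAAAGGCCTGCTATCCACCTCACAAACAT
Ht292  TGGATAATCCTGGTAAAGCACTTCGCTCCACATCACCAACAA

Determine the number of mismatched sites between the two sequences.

The sequences differ at positions 6 (T/A), 10 (T/C), 19 (G/C), 20 (C/A), 23 (G/T), 25 (T/G), 26 (A/C), 32 (C/A), 37 (A/C), 42 (T/A).
That gives 10 mismatches out of 42 aligned sites, so the Hamming distance is 10.

10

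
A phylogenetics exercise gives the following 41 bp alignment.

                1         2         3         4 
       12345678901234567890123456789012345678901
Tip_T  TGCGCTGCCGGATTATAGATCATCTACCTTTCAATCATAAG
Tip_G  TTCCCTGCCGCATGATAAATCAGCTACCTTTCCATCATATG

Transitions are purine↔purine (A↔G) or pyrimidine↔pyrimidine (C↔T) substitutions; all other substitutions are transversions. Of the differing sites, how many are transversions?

7

The sequences differ at positions 2 (G/T, transversion), 4 (G/C, transversion), 11 (G/C, transversion), 14 (T/G, transversion), 18 (G/A, transition), 23 (T/G, transversion), 33 (A/C, transversion), 40 (A/T, transversion).
Of the 8 differences, 1 transition and 7 transversions, so the answer is 7.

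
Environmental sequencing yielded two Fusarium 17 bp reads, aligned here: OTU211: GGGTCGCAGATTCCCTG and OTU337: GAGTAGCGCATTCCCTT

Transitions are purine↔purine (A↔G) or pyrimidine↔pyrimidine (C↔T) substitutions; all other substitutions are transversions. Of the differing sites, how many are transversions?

Mismatches occur at site 2 (G/A, transition), site 5 (C/A, transversion), site 8 (A/G, transition), site 9 (G/C, transversion), site 17 (G/T, transversion).
Of the 5 differences, 2 transitions and 3 transversions, so the answer is 3.

3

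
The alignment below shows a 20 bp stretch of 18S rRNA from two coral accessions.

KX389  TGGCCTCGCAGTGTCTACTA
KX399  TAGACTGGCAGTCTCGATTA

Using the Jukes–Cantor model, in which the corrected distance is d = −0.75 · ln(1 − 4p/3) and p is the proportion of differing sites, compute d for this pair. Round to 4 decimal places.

The sequences differ at positions 2 (G/A), 4 (C/A), 7 (C/G), 13 (G/C), 16 (T/G), 18 (C/T).
p = 6/20 = 0.300000.
d = −0.75 · ln(1 − (4/3)·0.300000) = −0.75 · ln(0.600000) = −0.75 · (-0.510826) = 0.3831.

0.3831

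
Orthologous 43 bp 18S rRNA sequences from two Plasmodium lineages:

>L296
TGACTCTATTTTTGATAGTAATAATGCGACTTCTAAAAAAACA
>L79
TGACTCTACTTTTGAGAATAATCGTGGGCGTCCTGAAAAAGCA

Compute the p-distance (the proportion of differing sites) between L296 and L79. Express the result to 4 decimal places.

Differing sites — 9:T/C; 16:T/G; 18:G/A; 23:A/C; 24:A/G; 27:C/G; 29:A/C; 30:C/G; 32:T/C; 35:A/G; 41:A/G.
There are 11 differences over 43 sites, so p = 11/43 = 0.2558.

0.2558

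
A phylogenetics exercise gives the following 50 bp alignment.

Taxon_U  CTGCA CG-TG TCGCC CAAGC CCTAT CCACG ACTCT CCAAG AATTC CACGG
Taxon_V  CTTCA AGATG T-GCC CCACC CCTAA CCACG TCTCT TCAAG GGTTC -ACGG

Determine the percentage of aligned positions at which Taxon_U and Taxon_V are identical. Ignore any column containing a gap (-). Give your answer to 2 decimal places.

Excluding the 3 gap columns leaves 47 comparable sites.
Differing sites — 3:G/T; 6:C/A; 17:A/C; 19:G/C; 25:T/A; 31:A/T; 36:C/T; 41:A/G; 42:A/G.
38 of the 47 comparable sites match, so the percent identity is 38/47 × 100 = 80.85%.

80.85%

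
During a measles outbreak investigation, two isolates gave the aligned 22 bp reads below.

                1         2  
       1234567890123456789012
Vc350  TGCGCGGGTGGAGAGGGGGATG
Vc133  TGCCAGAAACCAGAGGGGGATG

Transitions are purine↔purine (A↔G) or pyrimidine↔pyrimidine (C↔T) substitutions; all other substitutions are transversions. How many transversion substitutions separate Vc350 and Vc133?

Differing sites — 4:G/C (Tv); 5:C/A (Tv); 7:G/A (Ti); 8:G/A (Ti); 9:T/A (Tv); 10:G/C (Tv); 11:G/C (Tv).
Of the 7 differences, 2 transitions and 5 transversions, so the answer is 5.

5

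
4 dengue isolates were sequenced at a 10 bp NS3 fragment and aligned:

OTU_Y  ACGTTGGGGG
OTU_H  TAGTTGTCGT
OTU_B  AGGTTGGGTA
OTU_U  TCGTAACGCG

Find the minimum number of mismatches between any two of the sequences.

Pairwise Hamming distances:
  OTU_Y vs OTU_H: 5
  OTU_Y vs OTU_B: 3
  OTU_Y vs OTU_U: 5
  OTU_H vs OTU_B: 6
  OTU_H vs OTU_U: 7
  OTU_B vs OTU_U: 7
The smallest is 3, between OTU_Y and OTU_B.

3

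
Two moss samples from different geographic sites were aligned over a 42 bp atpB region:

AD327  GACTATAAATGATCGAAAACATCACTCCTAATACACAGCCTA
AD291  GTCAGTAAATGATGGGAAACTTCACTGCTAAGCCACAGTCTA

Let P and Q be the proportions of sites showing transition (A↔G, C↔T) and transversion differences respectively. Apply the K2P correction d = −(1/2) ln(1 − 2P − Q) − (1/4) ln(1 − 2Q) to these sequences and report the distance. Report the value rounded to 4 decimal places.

0.2866

The sequences differ at positions 2 (A/T, transversion), 4 (T/A, transversion), 5 (A/G, transition), 14 (C/G, transversion), 16 (A/G, transition), 21 (A/T, transversion), 27 (C/G, transversion), 32 (T/G, transversion), 33 (A/C, transversion), 39 (C/T, transition).
Of the 10 differences, 3 transitions and 7 transversions over 42 sites: P = 3/42 = 0.071429, Q = 7/42 = 0.166667.
d = −0.5·ln(0.690475) − 0.25·ln(0.666666) = −0.5·(-0.370376) − 0.25·(-0.405466) = 0.2866.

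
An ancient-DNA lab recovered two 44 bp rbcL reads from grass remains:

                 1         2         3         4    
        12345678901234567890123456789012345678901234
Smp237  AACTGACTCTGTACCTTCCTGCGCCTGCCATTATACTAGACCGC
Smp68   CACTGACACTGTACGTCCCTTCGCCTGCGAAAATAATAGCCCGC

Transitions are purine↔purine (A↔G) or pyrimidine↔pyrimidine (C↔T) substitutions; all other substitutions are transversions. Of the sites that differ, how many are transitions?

Mismatches occur at site 1 (A/C, transversion), site 8 (T/A, transversion), site 15 (C/G, transversion), site 17 (T/C, transition), site 21 (G/T, transversion), site 29 (C/G, transversion), site 31 (T/A, transversion), site 32 (T/A, transversion), site 36 (C/A, transversion), site 40 (A/C, transversion).
Of the 10 differences, 1 transition and 9 transversions, so the answer is 1.

1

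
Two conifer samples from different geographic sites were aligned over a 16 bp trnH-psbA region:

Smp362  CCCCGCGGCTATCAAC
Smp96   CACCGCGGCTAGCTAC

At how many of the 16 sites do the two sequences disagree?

3

Differing sites — 2:C/A; 12:T/G; 14:A/T.
That gives 3 mismatches out of 16 aligned sites, so the Hamming distance is 3.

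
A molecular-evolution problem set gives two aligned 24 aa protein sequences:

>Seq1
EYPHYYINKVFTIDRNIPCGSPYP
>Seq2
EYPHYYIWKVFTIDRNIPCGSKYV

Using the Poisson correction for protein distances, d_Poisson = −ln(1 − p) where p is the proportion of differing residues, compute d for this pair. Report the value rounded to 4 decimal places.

The sequences differ at positions 8 (N/W), 22 (P/K), 24 (P/V).
p = 3/24 = 0.125000.
d = −ln(1 − 0.125000) = −ln(0.875000) = 0.1335.

0.1335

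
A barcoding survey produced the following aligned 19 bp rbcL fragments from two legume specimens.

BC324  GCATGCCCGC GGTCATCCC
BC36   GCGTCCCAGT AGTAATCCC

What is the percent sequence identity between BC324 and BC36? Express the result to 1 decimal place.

Mismatches occur at site 3 (A↔G), site 5 (G↔C), site 8 (C↔A), site 10 (C↔T), site 11 (G↔A), site 14 (C↔A).
13 of the 19 sites match, so the percent identity is 13/19 × 100 = 68.4%.

68.4%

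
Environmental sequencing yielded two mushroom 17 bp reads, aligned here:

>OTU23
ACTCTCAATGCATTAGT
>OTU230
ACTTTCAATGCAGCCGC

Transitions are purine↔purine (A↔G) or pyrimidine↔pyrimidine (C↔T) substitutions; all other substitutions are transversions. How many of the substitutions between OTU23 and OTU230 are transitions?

Mismatches occur at site 4 (C↔T, transition), site 13 (T↔G, transversion), site 14 (T↔C, transition), site 15 (A↔C, transversion), site 17 (T↔C, transition).
Of the 5 differences, 3 transitions and 2 transversions, so the answer is 3.

3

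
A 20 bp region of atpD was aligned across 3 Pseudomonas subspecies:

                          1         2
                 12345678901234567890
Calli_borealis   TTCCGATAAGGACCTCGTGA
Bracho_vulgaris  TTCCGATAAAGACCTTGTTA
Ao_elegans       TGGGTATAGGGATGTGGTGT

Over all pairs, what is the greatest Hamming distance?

11

Pairwise Hamming distances:
  Calli_borealis vs Bracho_vulgaris: 3
  Calli_borealis vs Ao_elegans: 9
  Bracho_vulgaris vs Ao_elegans: 11
The largest is 11, between Bracho_vulgaris and Ao_elegans.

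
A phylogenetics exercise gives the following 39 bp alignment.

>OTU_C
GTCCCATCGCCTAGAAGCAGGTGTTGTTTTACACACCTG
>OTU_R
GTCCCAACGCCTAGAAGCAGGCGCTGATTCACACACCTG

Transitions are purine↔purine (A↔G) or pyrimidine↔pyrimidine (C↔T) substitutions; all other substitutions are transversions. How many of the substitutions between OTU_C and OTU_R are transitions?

Differing sites — 7:T/A (Tv); 22:T/C (Ti); 24:T/C (Ti); 27:T/A (Tv); 30:T/C (Ti).
Of the 5 differences, 3 transitions and 2 transversions, so the answer is 3.

3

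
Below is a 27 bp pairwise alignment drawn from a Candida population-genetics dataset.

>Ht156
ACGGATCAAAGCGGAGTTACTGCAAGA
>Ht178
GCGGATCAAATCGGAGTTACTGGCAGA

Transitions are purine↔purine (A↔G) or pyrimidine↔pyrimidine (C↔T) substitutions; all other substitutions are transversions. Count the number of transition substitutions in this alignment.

1

Mismatches occur at site 1 (A/G, transition), site 11 (G/T, transversion), site 23 (C/G, transversion), site 24 (A/C, transversion).
Of the 4 differences, 1 transition and 3 transversions, so the answer is 1.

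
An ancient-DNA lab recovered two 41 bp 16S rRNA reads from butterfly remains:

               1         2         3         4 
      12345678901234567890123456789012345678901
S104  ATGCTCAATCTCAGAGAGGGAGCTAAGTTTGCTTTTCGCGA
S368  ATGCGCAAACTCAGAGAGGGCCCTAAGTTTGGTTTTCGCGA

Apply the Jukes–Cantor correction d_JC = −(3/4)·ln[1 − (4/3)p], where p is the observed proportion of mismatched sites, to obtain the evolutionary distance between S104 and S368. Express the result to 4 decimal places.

0.1331

The sequences differ at positions 5 (T/G), 9 (T/A), 21 (A/C), 22 (G/C), 32 (C/G).
p = 5/41 = 0.121951.
d = −0.75 · ln(1 − (4/3)·0.121951) = −0.75 · ln(0.837399) = −0.75 · (-0.177455) = 0.1331.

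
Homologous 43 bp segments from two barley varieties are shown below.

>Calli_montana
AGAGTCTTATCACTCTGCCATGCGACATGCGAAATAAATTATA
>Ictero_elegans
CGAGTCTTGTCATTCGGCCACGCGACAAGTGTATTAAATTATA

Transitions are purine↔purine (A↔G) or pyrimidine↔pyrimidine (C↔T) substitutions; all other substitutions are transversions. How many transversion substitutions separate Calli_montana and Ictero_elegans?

Differing sites — 1:A/C (Tv); 9:A/G (Ti); 13:C/T (Ti); 16:T/G (Tv); 21:T/C (Ti); 28:T/A (Tv); 30:C/T (Ti); 32:A/T (Tv); 34:A/T (Tv).
Of the 9 differences, 4 transitions and 5 transversions, so the answer is 5.

5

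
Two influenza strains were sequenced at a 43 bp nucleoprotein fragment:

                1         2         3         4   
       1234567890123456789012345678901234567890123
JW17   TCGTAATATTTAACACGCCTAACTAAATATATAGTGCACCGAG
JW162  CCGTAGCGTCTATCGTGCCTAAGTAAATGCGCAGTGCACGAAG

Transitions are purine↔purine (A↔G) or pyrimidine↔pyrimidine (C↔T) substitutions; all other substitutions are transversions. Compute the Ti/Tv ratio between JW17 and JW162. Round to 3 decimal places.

Mismatches occur at site 1 (T→C, transition), site 6 (A→G, transition), site 7 (T→C, transition), site 8 (A→G, transition), site 10 (T→C, transition), site 13 (A→T, transversion), site 15 (A→G, transition), site 16 (C→T, transition), site 23 (C→G, transversion), site 29 (A→G, transition), site 30 (T→C, transition), site 31 (A→G, transition), site 32 (T→C, transition), site 40 (C→G, transversion), site 41 (G→A, transition).
Of the 15 differences, 12 transitions and 3 transversions, so Ti/Tv = 12/3 = 4.000.

4.000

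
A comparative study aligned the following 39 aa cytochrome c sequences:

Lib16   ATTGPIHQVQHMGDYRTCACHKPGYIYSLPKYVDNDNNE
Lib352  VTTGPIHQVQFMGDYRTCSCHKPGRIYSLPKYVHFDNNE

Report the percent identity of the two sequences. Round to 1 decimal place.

84.6%

Mismatches occur at site 1 (A/V), site 11 (H/F), site 19 (A/S), site 25 (Y/R), site 34 (D/H), site 35 (N/F).
33 of the 39 sites match, so the percent identity is 33/39 × 100 = 84.6%.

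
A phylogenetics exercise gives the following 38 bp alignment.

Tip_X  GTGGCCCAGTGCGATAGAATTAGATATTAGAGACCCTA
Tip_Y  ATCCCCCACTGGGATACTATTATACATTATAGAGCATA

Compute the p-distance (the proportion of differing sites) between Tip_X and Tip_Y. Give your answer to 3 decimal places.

0.316

The sequences differ at positions 1 (G/A), 3 (G/C), 4 (G/C), 9 (G/C), 12 (C/G), 17 (G/C), 18 (A/T), 23 (G/T), 25 (T/C), 30 (G/T), 34 (C/G), 36 (C/A).
There are 12 differences over 38 sites, so p = 12/38 = 0.316.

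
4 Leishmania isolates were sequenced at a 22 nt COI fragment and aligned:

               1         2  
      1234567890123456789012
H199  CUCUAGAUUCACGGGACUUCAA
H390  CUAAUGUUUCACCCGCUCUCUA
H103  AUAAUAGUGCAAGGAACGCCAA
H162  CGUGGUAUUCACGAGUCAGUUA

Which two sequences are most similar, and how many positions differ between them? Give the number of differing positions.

10

Pairwise Hamming distances:
  H199 vs H390: 10
  H199 vs H103: 11
  H199 vs H162: 11
  H390 vs H103: 13
  H390 vs H162: 13
  H103 vs H162: 16
The smallest is 10, between H199 and H390.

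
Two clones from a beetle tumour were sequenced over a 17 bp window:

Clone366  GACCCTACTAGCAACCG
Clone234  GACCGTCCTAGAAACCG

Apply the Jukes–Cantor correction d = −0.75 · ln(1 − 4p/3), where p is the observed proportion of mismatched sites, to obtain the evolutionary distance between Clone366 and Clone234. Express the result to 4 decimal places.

0.2012

The sequences differ at positions 5 (C/G), 7 (A/C), 12 (C/A).
p = 3/17 = 0.176471.
d = −0.75 · ln(1 − (4/3)·0.176471) = −0.75 · ln(0.764705) = −0.75 · (-0.268265) = 0.2012.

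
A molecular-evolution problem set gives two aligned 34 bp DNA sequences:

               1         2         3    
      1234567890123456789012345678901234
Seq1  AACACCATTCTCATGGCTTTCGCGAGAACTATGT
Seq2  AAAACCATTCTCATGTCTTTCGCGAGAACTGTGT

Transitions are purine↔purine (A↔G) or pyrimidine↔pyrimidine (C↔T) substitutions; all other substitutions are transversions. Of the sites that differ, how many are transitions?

Mismatches occur at site 3 (C↔A, transversion), site 16 (G↔T, transversion), site 31 (A↔G, transition).
Of the 3 differences, 1 transition and 2 transversions, so the answer is 1.

1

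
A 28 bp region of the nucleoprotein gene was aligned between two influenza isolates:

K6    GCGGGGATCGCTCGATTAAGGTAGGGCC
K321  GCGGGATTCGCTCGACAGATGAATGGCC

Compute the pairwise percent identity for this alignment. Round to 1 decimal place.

The sequences differ at positions 6 (G/A), 7 (A/T), 16 (T/C), 17 (T/A), 18 (A/G), 20 (G/T), 22 (T/A), 24 (G/T).
20 of the 28 sites match, so the percent identity is 20/28 × 100 = 71.4%.

71.4%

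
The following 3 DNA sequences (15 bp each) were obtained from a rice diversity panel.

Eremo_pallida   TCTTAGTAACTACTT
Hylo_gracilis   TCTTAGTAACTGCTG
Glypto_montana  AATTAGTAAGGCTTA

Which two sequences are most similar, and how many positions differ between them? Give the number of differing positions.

2

Pairwise Hamming distances:
  Eremo_pallida vs Hylo_gracilis: 2
  Eremo_pallida vs Glypto_montana: 7
  Hylo_gracilis vs Glypto_montana: 7
The smallest is 2, between Eremo_pallida and Hylo_gracilis.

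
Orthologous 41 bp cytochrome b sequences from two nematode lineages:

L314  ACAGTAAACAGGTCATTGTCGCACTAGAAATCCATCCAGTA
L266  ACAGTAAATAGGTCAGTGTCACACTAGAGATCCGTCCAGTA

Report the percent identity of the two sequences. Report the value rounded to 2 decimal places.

The sequences differ at positions 9 (C/T), 16 (T/G), 21 (G/A), 29 (A/G), 34 (A/G).
36 of the 41 sites match, so the percent identity is 36/41 × 100 = 87.80%.

87.80%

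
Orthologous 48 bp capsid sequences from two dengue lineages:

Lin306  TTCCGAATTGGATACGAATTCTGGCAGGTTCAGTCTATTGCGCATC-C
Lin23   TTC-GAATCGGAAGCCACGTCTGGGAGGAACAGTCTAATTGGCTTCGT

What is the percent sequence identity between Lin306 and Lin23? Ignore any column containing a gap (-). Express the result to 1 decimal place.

69.6%

Excluding the 2 gap columns leaves 46 comparable sites.
Differing sites — 9:T/C; 13:T/A; 14:A/G; 16:G/C; 18:A/C; 19:T/G; 25:C/G; 29:T/A; 30:T/A; 38:T/A; 40:G/T; 41:C/G; 44:A/T; 48:C/T.
32 of the 46 comparable sites match, so the percent identity is 32/46 × 100 = 69.6%.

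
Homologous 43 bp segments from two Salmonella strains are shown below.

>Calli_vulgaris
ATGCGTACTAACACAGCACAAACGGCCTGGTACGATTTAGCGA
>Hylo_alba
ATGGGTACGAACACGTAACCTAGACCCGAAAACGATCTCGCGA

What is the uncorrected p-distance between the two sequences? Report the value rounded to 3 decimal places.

The sequences differ at positions 4 (C/G), 9 (T/G), 15 (A/G), 16 (G/T), 17 (C/A), 20 (A/C), 21 (A/T), 23 (C/G), 24 (G/A), 25 (G/C), 28 (T/G), 29 (G/A), 30 (G/A), 31 (T/A), 37 (T/C), 39 (A/C).
There are 16 differences over 43 sites, so p = 16/43 = 0.372.

0.372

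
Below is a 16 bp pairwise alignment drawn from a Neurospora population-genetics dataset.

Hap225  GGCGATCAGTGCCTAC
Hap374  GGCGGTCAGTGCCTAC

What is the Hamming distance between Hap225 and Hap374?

The sequences differ at position 5 (A/G).
That gives 1 mismatch out of 16 aligned sites, so the Hamming distance is 1.

1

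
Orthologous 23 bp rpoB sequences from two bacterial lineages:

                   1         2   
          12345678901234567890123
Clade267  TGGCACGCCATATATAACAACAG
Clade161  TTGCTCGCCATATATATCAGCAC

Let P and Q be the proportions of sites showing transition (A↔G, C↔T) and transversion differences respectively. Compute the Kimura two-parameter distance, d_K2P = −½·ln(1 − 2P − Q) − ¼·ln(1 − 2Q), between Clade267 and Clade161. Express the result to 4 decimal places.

Mismatches occur at site 2 (G↔T, transversion), site 5 (A↔T, transversion), site 17 (A↔T, transversion), site 20 (A↔G, transition), site 23 (G↔C, transversion).
Of the 5 differences, 1 transition and 4 transversions over 23 sites: P = 1/23 = 0.043478, Q = 4/23 = 0.173913.
d = −0.5·ln(0.739131) − 0.25·ln(0.652174) = −0.5·(-0.302280) − 0.25·(-0.427444) = 0.2580.

0.2580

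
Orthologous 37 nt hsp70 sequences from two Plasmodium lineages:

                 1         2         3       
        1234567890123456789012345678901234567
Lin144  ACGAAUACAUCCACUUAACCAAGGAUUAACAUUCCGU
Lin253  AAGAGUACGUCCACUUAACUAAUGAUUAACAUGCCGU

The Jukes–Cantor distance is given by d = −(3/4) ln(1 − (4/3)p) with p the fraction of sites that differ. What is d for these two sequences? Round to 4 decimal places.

The sequences differ at positions 2 (C/A), 5 (A/G), 9 (A/G), 20 (C/U), 23 (G/U), 33 (U/G).
p = 6/37 = 0.162162.
d = −0.75 · ln(1 − (4/3)·0.162162) = −0.75 · ln(0.783784) = −0.75 · (-0.243622) = 0.1827.

0.1827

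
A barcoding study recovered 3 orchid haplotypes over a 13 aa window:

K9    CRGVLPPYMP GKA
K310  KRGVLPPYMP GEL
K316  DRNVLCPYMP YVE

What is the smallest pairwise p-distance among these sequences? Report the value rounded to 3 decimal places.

0.231

Pairwise Hamming distances:
  K9 vs K310: 3
  K9 vs K316: 6
  K310 vs K316: 6
The smallest is 3 mismatches, between K9 and K310; p = 3/13 = 0.231.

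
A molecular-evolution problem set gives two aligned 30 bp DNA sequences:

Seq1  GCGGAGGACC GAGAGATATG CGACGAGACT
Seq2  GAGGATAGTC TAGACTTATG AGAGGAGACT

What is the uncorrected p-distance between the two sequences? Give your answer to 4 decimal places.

0.3333

Differing sites — 2:C/A; 6:G/T; 7:G/A; 8:A/G; 9:C/T; 11:G/T; 15:G/C; 16:A/T; 21:C/A; 24:C/G.
There are 10 differences over 30 sites, so p = 10/30 = 0.3333.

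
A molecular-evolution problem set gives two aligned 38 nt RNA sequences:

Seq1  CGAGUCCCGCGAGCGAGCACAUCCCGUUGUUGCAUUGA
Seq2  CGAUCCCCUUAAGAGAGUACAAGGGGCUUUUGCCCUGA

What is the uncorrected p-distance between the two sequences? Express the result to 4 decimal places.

Mismatches occur at site 4 (G/U), site 5 (U/C), site 9 (G/U), site 10 (C/U), site 11 (G/A), site 14 (C/A), site 18 (C/U), site 22 (U/A), site 23 (C/G), site 24 (C/G), site 25 (C/G), site 27 (U/C), site 29 (G/U), site 34 (A/C), site 35 (U/C).
There are 15 differences over 38 sites, so p = 15/38 = 0.3947.

0.3947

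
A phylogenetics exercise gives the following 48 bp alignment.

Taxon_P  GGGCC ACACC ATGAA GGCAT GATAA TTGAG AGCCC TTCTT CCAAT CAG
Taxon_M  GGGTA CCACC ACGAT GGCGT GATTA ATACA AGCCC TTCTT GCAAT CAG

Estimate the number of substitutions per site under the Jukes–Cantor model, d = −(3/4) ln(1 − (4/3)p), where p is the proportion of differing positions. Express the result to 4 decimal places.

0.3041

Differing sites — 4:C/T; 5:C/A; 6:A/C; 12:T/C; 15:A/T; 19:A/G; 24:A/T; 26:T/A; 28:G/A; 29:A/C; 30:G/A; 41:C/G.
p = 12/48 = 0.250000.
d = −0.75 · ln(1 − (4/3)·0.250000) = −0.75 · ln(0.666667) = −0.75 · (-0.405465) = 0.3041.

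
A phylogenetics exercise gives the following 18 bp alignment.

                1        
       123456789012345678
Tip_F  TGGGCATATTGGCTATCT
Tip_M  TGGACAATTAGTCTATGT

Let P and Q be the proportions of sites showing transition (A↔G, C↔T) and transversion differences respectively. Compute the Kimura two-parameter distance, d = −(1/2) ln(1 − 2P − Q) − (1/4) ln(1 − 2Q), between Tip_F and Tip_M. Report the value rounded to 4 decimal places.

0.4490

The sequences differ at positions 4 (G/A, transition), 7 (T/A, transversion), 8 (A/T, transversion), 10 (T/A, transversion), 12 (G/T, transversion), 17 (C/G, transversion).
Of the 6 differences, 1 transition and 5 transversions over 18 sites: P = 1/18 = 0.055556, Q = 5/18 = 0.277778.
d = −0.5·ln(0.611110) − 0.25·ln(0.444444) = −0.5·(-0.492478) − 0.25·(-0.810931) = 0.4490.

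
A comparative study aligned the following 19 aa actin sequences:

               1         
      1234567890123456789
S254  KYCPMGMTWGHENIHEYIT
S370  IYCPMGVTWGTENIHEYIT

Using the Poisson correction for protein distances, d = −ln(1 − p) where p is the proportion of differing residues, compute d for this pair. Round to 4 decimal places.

Differing sites — 1:K/I; 7:M/V; 11:H/T.
p = 3/19 = 0.157895.
d = −ln(1 − 0.157895) = −ln(0.842105) = 0.1719.

0.1719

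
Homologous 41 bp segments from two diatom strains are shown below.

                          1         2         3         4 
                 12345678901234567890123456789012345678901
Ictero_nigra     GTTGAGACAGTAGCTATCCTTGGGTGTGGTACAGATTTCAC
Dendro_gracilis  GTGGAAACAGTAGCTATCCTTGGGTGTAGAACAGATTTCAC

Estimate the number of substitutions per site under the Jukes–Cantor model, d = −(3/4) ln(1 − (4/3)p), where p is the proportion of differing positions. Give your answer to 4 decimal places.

Differing sites — 3:T/G; 6:G/A; 28:G/A; 30:T/A.
p = 4/41 = 0.097561.
d = −0.75 · ln(1 − (4/3)·0.097561) = −0.75 · ln(0.869919) = −0.75 · (-0.139355) = 0.1045.

0.1045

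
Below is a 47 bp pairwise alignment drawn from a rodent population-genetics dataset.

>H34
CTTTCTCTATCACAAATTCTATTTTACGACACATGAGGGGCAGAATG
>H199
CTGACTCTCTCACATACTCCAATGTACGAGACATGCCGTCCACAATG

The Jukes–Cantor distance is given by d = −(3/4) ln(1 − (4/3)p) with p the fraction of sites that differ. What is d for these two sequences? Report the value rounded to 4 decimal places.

The sequences differ at positions 3 (T/G), 4 (T/A), 9 (A/C), 15 (A/T), 17 (T/C), 20 (T/C), 22 (T/A), 24 (T/G), 30 (C/G), 36 (A/C), 37 (G/C), 39 (G/T), 40 (G/C), 43 (G/C).
p = 14/47 = 0.297872.
d = −0.75 · ln(1 − (4/3)·0.297872) = −0.75 · ln(0.602837) = −0.75 · (-0.506108) = 0.3796.

0.3796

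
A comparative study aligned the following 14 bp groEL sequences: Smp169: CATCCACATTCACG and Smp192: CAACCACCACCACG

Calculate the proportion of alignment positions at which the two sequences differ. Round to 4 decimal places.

The sequences differ at positions 3 (T/A), 8 (A/C), 9 (T/A), 10 (T/C).
There are 4 differences over 14 sites, so p = 4/14 = 0.2857.

0.2857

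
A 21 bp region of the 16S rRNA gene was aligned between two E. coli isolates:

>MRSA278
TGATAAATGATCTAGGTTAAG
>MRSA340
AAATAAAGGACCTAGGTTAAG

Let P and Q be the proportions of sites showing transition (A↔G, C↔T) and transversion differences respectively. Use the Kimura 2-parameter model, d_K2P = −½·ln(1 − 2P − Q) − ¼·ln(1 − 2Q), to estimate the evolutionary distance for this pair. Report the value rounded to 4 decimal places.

Mismatches occur at site 1 (T→A, transversion), site 2 (G→A, transition), site 8 (T→G, transversion), site 11 (T→C, transition).
Of the 4 differences, 2 transitions and 2 transversions over 21 sites: P = 2/21 = 0.095238, Q = 2/21 = 0.095238.
d = −0.5·ln(0.714286) − 0.25·ln(0.809524) = −0.5·(-0.336472) − 0.25·(-0.211309) = 0.2211.

0.2211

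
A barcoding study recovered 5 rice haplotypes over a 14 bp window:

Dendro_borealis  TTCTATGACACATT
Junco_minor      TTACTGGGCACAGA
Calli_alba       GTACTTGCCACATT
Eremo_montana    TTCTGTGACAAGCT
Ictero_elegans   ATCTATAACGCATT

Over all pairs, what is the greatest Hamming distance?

Pairwise Hamming distances:
  Dendro_borealis vs Junco_minor: 7
  Dendro_borealis vs Calli_alba: 5
  Dendro_borealis vs Eremo_montana: 4
  Dendro_borealis vs Ictero_elegans: 3
  Junco_minor vs Calli_alba: 5
  Junco_minor vs Eremo_montana: 9
  Junco_minor vs Ictero_elegans: 10
  Calli_alba vs Eremo_montana: 8
  Calli_alba vs Ictero_elegans: 7
  Eremo_montana vs Ictero_elegans: 7
The largest is 10, between Junco_minor and Ictero_elegans.

10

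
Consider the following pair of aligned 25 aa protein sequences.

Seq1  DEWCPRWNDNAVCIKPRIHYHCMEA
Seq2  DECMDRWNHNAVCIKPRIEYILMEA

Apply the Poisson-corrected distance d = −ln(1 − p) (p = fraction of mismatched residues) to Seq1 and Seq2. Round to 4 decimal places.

0.3285

Mismatches occur at site 3 (W→C), site 4 (C→M), site 5 (P→D), site 9 (D→H), site 19 (H→E), site 21 (H→I), site 22 (C→L).
p = 7/25 = 0.280000.
d = −ln(1 − 0.280000) = −ln(0.720000) = 0.3285.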